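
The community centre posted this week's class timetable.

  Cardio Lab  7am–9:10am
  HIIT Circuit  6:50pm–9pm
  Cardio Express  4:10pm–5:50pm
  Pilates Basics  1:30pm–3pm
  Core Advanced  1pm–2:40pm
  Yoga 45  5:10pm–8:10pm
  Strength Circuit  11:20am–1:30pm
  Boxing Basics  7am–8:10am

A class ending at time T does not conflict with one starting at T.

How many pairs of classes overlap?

5

Sorted by start: Cardio Lab, Boxing Basics, Strength Circuit, Core Advanced, Pilates Basics, Cardio Express, Yoga 45, HIIT Circuit.
Boxing Basics starts before Cardio Lab ends → Cardio Lab and Boxing Basics overlap.
Strength Circuit starts after Cardio Lab ends, so Cardio Lab has no further overlaps.
Strength Circuit starts after Boxing Basics ends, so Boxing Basics has no further overlaps.
Core Advanced starts before Strength Circuit ends → Strength Circuit and Core Advanced overlap.
Pilates Basics starts exactly when Strength Circuit ends (back-to-back, no overlap), so Strength Circuit has no further overlaps.
Pilates Basics starts before Core Advanced ends → Core Advanced and Pilates Basics overlap.
Cardio Express starts after Core Advanced ends, so Core Advanced has no further overlaps.
Cardio Express starts after Pilates Basics ends, so Pilates Basics has no further overlaps.
Yoga 45 starts before Cardio Express ends → Cardio Express and Yoga 45 overlap.
HIIT Circuit starts after Cardio Express ends.
HIIT Circuit starts before Yoga 45 ends → Yoga 45 and HIIT Circuit overlap.
Overlapping pairs: Boxing Basics & Cardio Lab, Cardio Express & Yoga 45, Core Advanced & Pilates Basics, Core Advanced & Strength Circuit, HIIT Circuit & Yoga 45 — 5 in total.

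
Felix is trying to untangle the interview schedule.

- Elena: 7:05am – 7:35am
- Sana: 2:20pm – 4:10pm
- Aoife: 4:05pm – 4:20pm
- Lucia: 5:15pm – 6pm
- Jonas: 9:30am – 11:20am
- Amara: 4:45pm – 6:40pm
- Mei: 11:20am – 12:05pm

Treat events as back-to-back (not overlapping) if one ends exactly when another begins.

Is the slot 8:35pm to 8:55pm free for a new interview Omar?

Elena: ends 7:35am at or before Omar starts 8:35pm → clear.
Jonas: ends 11:20am at or before Omar starts 8:35pm → clear.
Mei: ends 12:05pm at or before Omar starts 8:35pm → clear.
Sana: ends 4:10pm at or before Omar starts 8:35pm → clear.
Aoife: ends 4:20pm at or before Omar starts 8:35pm → clear.
Amara: ends 6:40pm at or before Omar starts 8:35pm → clear.
Lucia: ends 6pm at or before Omar starts 8:35pm → clear.

Yes — the slot is free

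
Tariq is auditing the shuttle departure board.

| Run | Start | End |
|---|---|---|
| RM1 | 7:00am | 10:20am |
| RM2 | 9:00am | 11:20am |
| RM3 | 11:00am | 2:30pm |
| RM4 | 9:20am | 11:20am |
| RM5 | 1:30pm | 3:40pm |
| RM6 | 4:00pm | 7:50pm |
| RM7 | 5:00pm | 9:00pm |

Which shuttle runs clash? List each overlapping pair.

RM1 & RM2, RM1 & RM4, RM2 & RM3, RM2 & RM4, RM3 & RM4, RM3 & RM5, RM6 & RM7

Sorted by start: RM1, RM2, RM4, RM3, RM5, RM6, RM7.
RM2 starts before RM1 ends → RM1 and RM2 overlap.
RM4 starts before RM1 ends → RM1 and RM4 overlap.
RM3 starts after RM1 ends; RM1 is clear from here.
RM4 starts before RM2 ends → RM2 and RM4 overlap.
RM3 starts before RM2 ends → RM2 and RM3 overlap.
RM5 starts after RM2 ends; RM2 is clear from here.
RM3 starts before RM4 ends → RM4 and RM3 overlap.
RM5 starts after RM4 ends; RM4 is clear from here.
RM5 starts before RM3 ends → RM3 and RM5 overlap.
RM6 starts after RM3 ends; RM3 is clear from here.
RM6 starts after RM5 ends; RM5 is clear from here.
RM7 starts before RM6 ends → RM6 and RM7 overlap.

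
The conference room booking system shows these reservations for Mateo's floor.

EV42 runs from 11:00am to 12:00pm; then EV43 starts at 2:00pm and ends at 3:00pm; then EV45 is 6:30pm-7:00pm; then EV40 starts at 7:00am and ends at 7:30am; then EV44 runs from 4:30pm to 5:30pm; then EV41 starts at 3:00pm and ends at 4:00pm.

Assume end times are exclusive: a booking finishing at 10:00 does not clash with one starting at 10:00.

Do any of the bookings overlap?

No

Sorted by start: EV40, EV42, EV43, EV41, EV44, EV45.
EV42 starts after EV40 ends, so nothing later overlaps EV40 either.
EV43 starts after EV42 ends, so nothing later overlaps EV42 either.
EV41 starts exactly when EV43 ends (back-to-back, no overlap), so nothing later overlaps EV43 either.
EV44 starts after EV41 ends, so nothing later overlaps EV41 either.
EV45 starts after EV44 ends.
Every pair is clear; the schedule has no overlaps.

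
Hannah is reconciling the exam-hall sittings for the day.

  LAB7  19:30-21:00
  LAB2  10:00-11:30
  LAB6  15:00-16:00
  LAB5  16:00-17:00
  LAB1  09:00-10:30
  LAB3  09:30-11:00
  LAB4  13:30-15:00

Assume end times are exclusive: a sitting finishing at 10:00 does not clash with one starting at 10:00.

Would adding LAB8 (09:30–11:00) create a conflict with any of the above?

Yes — it overlaps LAB1, LAB2, LAB3

LAB1: starts 09:00 before LAB8 ends 11:00, and ends 10:30 after LAB8 starts 09:30 → overlap.
LAB3: starts 09:30 before LAB8 ends 11:00, and ends 11:00 after LAB8 starts 09:30 → overlap.
LAB2: starts 10:00 before LAB8 ends 11:00, and ends 11:30 after LAB8 starts 09:30 → overlap.
LAB4: starts 13:30 at or after LAB8 ends 11:00 → clear.
LAB6: starts 15:00 at or after LAB8 ends 11:00 → clear.
LAB5: starts 16:00 at or after LAB8 ends 11:00 → clear.
LAB7: starts 19:30 at or after LAB8 ends 11:00 → clear.
LAB8 overlaps LAB1, LAB2, LAB3.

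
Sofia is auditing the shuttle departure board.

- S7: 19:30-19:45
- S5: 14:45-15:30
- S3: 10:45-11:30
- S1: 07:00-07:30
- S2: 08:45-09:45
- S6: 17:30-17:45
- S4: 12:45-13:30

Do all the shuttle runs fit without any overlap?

Sorted by start: S1, S2, S3, S4, S5, S6, S7.
S2 starts after S1 ends — done with S1.
S3 starts after S2 ends — done with S2.
S4 starts after S3 ends — done with S3.
S5 starts after S4 ends — done with S4.
S6 starts after S5 ends — done with S5.
S7 starts after S6 ends.
Every pair is clear; the schedule has no overlaps.

Yes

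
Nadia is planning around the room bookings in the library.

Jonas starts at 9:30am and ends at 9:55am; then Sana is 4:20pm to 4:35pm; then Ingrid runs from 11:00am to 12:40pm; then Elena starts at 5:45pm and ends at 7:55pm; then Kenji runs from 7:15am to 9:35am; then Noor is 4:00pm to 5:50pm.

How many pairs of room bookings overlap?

Sorted by start: Kenji, Jonas, Ingrid, Noor, Sana, Elena.
Jonas starts before Kenji ends → Kenji and Jonas overlap.
Ingrid starts after Kenji ends — done with Kenji.
Ingrid starts after Jonas ends — done with Jonas.
Noor starts after Ingrid ends — done with Ingrid.
Sana starts before Noor ends → Noor and Sana overlap.
Elena starts before Noor ends → Noor and Elena overlap.
Elena starts after Sana ends.
Overlapping pairs: Elena & Noor, Jonas & Kenji, Noor & Sana — 3 in total.

3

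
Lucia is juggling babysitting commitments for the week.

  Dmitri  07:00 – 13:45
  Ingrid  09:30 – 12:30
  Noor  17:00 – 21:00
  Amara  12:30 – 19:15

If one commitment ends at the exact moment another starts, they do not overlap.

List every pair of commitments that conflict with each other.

Amara & Dmitri, Amara & Noor, Dmitri & Ingrid

Sorted by start: Dmitri, Ingrid, Amara, Noor.
Ingrid starts before Dmitri ends → Dmitri and Ingrid overlap.
Amara starts before Dmitri ends → Dmitri and Amara overlap.
Noor starts after Dmitri ends.
Amara starts exactly when Ingrid ends (back-to-back, no overlap) — done with Ingrid.
Noor starts before Amara ends → Amara and Noor overlap.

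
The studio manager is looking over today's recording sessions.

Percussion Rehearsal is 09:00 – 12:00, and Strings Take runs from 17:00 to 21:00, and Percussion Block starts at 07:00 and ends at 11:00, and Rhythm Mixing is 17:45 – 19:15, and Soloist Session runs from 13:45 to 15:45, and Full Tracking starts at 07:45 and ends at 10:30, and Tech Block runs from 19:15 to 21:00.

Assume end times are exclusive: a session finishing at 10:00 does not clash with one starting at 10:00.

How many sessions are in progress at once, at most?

3

Sweep the timeline, counting +1 at each start and −1 at each end (ends before starts at a tie):
07:00 start Percussion Block → 1
07:45 start Full Tracking → 2
09:00 start Percussion Rehearsal → 3
10:30 end Full Tracking → 2
11:00 end Percussion Block → 1
12:00 end Percussion Rehearsal → 0
13:45 start Soloist Session → 1
15:45 end Soloist Session → 0
17:00 start Strings Take → 1
17:45 start Rhythm Mixing → 2
19:15 end Rhythm Mixing → 1
19:15 start Tech Block → 2
21:00 end Strings Take → 1
21:00 end Tech Block → 0
Peak is 3, at 09:00 (Full Tracking, Percussion Block, Percussion Rehearsal).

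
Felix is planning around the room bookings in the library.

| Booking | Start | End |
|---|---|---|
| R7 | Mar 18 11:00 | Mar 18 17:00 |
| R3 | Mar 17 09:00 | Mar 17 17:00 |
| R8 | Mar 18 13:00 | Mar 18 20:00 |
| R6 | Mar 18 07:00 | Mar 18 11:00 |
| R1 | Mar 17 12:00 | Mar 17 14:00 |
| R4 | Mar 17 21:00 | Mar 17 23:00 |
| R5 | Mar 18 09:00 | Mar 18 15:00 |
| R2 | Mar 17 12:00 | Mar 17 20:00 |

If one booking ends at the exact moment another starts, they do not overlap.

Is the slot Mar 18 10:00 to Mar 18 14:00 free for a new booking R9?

R3: ends Mar 17 17:00 at or before R9 starts Mar 18 10:00 → clear.
R1: ends Mar 17 14:00 at or before R9 starts Mar 18 10:00 → clear.
R2: ends Mar 17 20:00 at or before R9 starts Mar 18 10:00 → clear.
R4: ends Mar 17 23:00 at or before R9 starts Mar 18 10:00 → clear.
R6: starts Mar 18 07:00 before R9 ends Mar 18 14:00, and ends Mar 18 11:00 after R9 starts Mar 18 10:00 → overlap.
R5: starts Mar 18 09:00 before R9 ends Mar 18 14:00, and ends Mar 18 15:00 after R9 starts Mar 18 10:00 → overlap.
R7: starts Mar 18 11:00 before R9 ends Mar 18 14:00, and ends Mar 18 17:00 after R9 starts Mar 18 10:00 → overlap.
R8: starts Mar 18 13:00 before R9 ends Mar 18 14:00, and ends Mar 18 20:00 after R9 starts Mar 18 10:00 → overlap.
R9 overlaps R5, R6, R7, R8.

No — it overlaps R5, R6, R7, R8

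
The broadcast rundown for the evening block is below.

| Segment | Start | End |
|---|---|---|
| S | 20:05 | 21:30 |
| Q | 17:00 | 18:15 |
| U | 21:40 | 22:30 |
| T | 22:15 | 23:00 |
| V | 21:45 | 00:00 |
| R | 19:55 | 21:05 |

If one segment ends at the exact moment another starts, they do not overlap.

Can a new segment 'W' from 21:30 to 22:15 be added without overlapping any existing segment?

Q: ends 18:15 at or before W starts 21:30 → clear.
R: ends 21:05 at or before W starts 21:30 → clear.
S: ends 21:30 at or before W starts 21:30 → clear.
U: starts 21:40 before W ends 22:15, and ends 22:30 after W starts 21:30 → overlap.
V: starts 21:45 before W ends 22:15, and ends 00:00 after W starts 21:30 → overlap.
T: starts 22:15 at or after W ends 22:15 → clear.
W overlaps U, V.

No — it overlaps U, V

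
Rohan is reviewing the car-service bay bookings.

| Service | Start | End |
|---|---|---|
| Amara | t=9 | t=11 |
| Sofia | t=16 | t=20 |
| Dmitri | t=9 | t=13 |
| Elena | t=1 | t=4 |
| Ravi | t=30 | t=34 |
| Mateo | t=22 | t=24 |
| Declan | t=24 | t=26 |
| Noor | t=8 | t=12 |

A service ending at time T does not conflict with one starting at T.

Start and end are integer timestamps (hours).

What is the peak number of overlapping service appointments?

3

Sort all start/end points and keep a running count:
t=1 start Elena → 1
t=4 end Elena → 0
t=8 start Noor → 1
t=9 start Amara → 2
t=9 start Dmitri → 3
t=11 end Amara → 2
t=12 end Noor → 1
t=13 end Dmitri → 0
t=16 start Sofia → 1
t=20 end Sofia → 0
t=22 start Mateo → 1
t=24 end Mateo → 0
t=24 start Declan → 1
t=26 end Declan → 0
t=30 start Ravi → 1
t=34 end Ravi → 0
Peak is 3, at t=9 (Amara, Dmitri, Noor).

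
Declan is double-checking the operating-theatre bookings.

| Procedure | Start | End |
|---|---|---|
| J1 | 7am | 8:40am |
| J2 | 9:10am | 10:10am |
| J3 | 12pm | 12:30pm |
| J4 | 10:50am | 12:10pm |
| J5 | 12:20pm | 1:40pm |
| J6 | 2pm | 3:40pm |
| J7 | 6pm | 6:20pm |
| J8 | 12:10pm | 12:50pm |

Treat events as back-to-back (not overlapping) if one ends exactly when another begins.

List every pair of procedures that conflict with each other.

J3 & J4, J3 & J5, J3 & J8, J5 & J8

Sorted by start: J1, J2, J4, J3, J8, J5, J6, J7.
J2 starts after J1 ends, so J1 has no further overlaps.
J4 starts after J2 ends, so J2 has no further overlaps.
J3 starts before J4 ends → J4 and J3 overlap.
J8 starts exactly when J4 ends (back-to-back, no overlap), so J4 has no further overlaps.
J8 starts before J3 ends → J3 and J8 overlap.
J5 starts before J3 ends → J3 and J5 overlap.
J6 starts after J3 ends, so J3 has no further overlaps.
J5 starts before J8 ends → J8 and J5 overlap.
J6 starts after J8 ends, so J8 has no further overlaps.
J6 starts after J5 ends, so J5 has no further overlaps.
J7 starts after J6 ends.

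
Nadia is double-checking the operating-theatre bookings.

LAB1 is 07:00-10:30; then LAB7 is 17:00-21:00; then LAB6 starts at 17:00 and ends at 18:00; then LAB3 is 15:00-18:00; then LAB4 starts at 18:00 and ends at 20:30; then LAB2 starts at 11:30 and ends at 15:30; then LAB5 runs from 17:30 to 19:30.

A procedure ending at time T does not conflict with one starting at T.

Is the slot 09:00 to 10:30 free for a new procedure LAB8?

LAB1: starts 07:00 before LAB8 ends 10:30, and ends 10:30 after LAB8 starts 09:00 → overlap.
LAB2: starts 11:30 at or after LAB8 ends 10:30 → clear.
LAB3: starts 15:00 at or after LAB8 ends 10:30 → clear.
LAB6: starts 17:00 at or after LAB8 ends 10:30 → clear.
LAB7: starts 17:00 at or after LAB8 ends 10:30 → clear.
LAB5: starts 17:30 at or after LAB8 ends 10:30 → clear.
LAB4: starts 18:00 at or after LAB8 ends 10:30 → clear.
LAB8 overlaps LAB1.

No — it overlaps LAB1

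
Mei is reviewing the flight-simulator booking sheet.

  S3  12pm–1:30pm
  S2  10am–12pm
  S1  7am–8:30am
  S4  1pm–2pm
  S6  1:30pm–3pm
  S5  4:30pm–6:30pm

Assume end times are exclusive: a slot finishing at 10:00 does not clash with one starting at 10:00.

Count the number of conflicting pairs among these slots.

Two intervals overlap when each starts before the other ends.
Sorted by start: S1, S2, S3, S4, S6, S5.
S2 starts after S1 ends; S1 is clear from here.
S3 starts exactly when S2 ends (back-to-back, no overlap); S2 is clear from here.
S4 starts before S3 ends → S3 and S4 overlap.
S6 starts exactly when S3 ends (back-to-back, no overlap); S3 is clear from here.
S6 starts before S4 ends → S4 and S6 overlap.
S5 starts after S4 ends.
S5 starts after S6 ends.
Overlapping pairs: S3 & S4, S4 & S6 — 2 in total.

2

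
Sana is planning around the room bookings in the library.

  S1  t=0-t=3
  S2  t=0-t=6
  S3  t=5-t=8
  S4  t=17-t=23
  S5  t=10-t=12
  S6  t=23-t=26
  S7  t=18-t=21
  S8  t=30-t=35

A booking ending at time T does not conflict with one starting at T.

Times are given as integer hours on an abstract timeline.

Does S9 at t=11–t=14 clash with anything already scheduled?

Yes — it overlaps S5

S1: ends t=3 at or before S9 starts t=11 → clear.
S2: ends t=6 at or before S9 starts t=11 → clear.
S3: ends t=8 at or before S9 starts t=11 → clear.
S5: starts t=10 before S9 ends t=14, and ends t=12 after S9 starts t=11 → overlap.
S4: starts t=17 at or after S9 ends t=14 → clear.
S7: starts t=18 at or after S9 ends t=14 → clear.
S6: starts t=23 at or after S9 ends t=14 → clear.
S8: starts t=30 at or after S9 ends t=14 → clear.
S9 overlaps S5.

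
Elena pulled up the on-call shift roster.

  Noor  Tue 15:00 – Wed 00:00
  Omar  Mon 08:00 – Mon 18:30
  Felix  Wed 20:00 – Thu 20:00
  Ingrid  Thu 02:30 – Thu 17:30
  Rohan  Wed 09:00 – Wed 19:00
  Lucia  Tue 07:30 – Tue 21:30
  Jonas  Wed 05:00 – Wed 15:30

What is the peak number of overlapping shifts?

Sweep the timeline, counting +1 at each start and −1 at each end (ends before starts at a tie):
Mon 08:00 start Omar → 1
Mon 18:30 end Omar → 0
Tue 07:30 start Lucia → 1
Tue 15:00 start Noor → 2
Tue 21:30 end Lucia → 1
Wed 00:00 end Noor → 0
Wed 05:00 start Jonas → 1
Wed 09:00 start Rohan → 2
Wed 15:30 end Jonas → 1
Wed 19:00 end Rohan → 0
Wed 20:00 start Felix → 1
Thu 02:30 start Ingrid → 2
Thu 17:30 end Ingrid → 1
Thu 20:00 end Felix → 0
Peak is 2, at Tue 15:00 (Lucia, Noor).

2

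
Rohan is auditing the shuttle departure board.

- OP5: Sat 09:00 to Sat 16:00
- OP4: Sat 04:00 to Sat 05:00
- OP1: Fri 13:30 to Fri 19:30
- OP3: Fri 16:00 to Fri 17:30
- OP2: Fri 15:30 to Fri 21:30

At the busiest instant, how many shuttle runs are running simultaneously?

3

Sweep the timeline, counting +1 at each start and −1 at each end (ends before starts at a tie):
Fri 13:30 start OP1 → 1
Fri 15:30 start OP2 → 2
Fri 16:00 start OP3 → 3
Fri 17:30 end OP3 → 2
Fri 19:30 end OP1 → 1
Fri 21:30 end OP2 → 0
Sat 04:00 start OP4 → 1
Sat 05:00 end OP4 → 0
Sat 09:00 start OP5 → 1
Sat 16:00 end OP5 → 0
Peak is 3, at Fri 16:00 (OP1, OP2, OP3).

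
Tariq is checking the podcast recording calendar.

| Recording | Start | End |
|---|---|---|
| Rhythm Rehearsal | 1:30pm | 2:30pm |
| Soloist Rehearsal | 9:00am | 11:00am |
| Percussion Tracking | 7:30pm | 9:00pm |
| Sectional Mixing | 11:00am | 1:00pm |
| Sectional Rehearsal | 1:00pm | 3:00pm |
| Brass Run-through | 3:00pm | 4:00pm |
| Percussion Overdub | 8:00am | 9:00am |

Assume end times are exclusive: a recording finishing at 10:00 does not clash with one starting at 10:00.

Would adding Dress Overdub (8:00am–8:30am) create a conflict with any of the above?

Yes — it overlaps Percussion Overdub

Percussion Overdub: starts 8:00am before Dress Overdub ends 8:30am, and ends 9:00am after Dress Overdub starts 8:00am → overlap.
Soloist Rehearsal: starts 9:00am at or after Dress Overdub ends 8:30am → clear.
Sectional Mixing: starts 11:00am at or after Dress Overdub ends 8:30am → clear.
Sectional Rehearsal: starts 1:00pm at or after Dress Overdub ends 8:30am → clear.
Rhythm Rehearsal: starts 1:30pm at or after Dress Overdub ends 8:30am → clear.
Brass Run-through: starts 3:00pm at or after Dress Overdub ends 8:30am → clear.
Percussion Tracking: starts 7:30pm at or after Dress Overdub ends 8:30am → clear.
Dress Overdub overlaps Percussion Overdub.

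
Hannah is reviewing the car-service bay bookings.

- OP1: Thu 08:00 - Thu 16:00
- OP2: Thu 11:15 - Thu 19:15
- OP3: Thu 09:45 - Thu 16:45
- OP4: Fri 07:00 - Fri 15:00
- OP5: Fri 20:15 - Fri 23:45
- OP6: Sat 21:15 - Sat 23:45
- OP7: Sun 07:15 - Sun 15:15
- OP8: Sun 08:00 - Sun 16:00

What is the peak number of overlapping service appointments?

Walk through starts and ends in time order (an end at T is processed before a start at T):
Thu 08:00 start OP1 → 1
Thu 09:45 start OP3 → 2
Thu 11:15 start OP2 → 3
Thu 16:00 end OP1 → 2
Thu 16:45 end OP3 → 1
Thu 19:15 end OP2 → 0
Fri 07:00 start OP4 → 1
Fri 15:00 end OP4 → 0
Fri 20:15 start OP5 → 1
Fri 23:45 end OP5 → 0
Sat 21:15 start OP6 → 1
Sat 23:45 end OP6 → 0
Sun 07:15 start OP7 → 1
Sun 08:00 start OP8 → 2
Sun 15:15 end OP7 → 1
Sun 16:00 end OP8 → 0
Peak is 3, at Thu 11:15 (OP1, OP2, OP3).

3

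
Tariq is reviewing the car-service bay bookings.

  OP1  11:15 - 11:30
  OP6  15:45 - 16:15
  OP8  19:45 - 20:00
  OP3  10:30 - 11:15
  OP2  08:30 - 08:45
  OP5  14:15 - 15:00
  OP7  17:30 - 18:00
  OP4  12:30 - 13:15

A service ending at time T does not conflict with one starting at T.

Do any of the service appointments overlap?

Sorted by start: OP2, OP3, OP1, OP4, OP5, OP6, OP7, OP8.
OP3 starts after OP2 ends — done with OP2.
OP1 starts exactly when OP3 ends (back-to-back, no overlap) — done with OP3.
OP4 starts after OP1 ends — done with OP1.
OP5 starts after OP4 ends — done with OP4.
OP6 starts after OP5 ends — done with OP5.
OP7 starts after OP6 ends — done with OP6.
OP8 starts after OP7 ends.
Every pair is clear; the schedule has no overlaps.

No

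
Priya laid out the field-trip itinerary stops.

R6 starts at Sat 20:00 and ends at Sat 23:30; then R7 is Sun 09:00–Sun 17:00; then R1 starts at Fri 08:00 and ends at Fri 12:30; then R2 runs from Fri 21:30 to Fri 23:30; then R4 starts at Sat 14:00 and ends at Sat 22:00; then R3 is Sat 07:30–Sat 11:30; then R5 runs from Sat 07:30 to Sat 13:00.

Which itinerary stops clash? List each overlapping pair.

Two intervals overlap when each starts before the other ends.
Sorted by start: R1, R2, R3, R5, R4, R6, R7.
R2 starts after R1 ends — done with R1.
R3 starts after R2 ends — done with R2.
R5 starts before R3 ends → R3 and R5 overlap.
R4 starts after R3 ends — done with R3.
R4 starts after R5 ends — done with R5.
R6 starts before R4 ends → R4 and R6 overlap.
R7 starts after R4 ends.
R7 starts after R6 ends.

R3 & R5, R4 & R6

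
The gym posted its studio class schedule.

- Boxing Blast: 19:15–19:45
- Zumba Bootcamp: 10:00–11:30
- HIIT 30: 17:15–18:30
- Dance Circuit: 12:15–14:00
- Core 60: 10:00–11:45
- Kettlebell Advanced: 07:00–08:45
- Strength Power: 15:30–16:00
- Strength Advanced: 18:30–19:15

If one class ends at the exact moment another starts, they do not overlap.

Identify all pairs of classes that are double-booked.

Core 60 & Zumba Bootcamp

Sorted by start: Kettlebell Advanced, Core 60, Zumba Bootcamp, Dance Circuit, Strength Power, HIIT 30, Strength Advanced, Boxing Blast.
Core 60 starts after Kettlebell Advanced ends, so Kettlebell Advanced has no further overlaps.
Zumba Bootcamp starts before Core 60 ends → Core 60 and Zumba Bootcamp overlap.
Dance Circuit starts after Core 60 ends, so Core 60 has no further overlaps.
Dance Circuit starts after Zumba Bootcamp ends, so Zumba Bootcamp has no further overlaps.
Strength Power starts after Dance Circuit ends, so Dance Circuit has no further overlaps.
HIIT 30 starts after Strength Power ends, so Strength Power has no further overlaps.
Strength Advanced starts exactly when HIIT 30 ends (back-to-back, no overlap), so HIIT 30 has no further overlaps.
Boxing Blast starts exactly when Strength Advanced ends (back-to-back, no overlap).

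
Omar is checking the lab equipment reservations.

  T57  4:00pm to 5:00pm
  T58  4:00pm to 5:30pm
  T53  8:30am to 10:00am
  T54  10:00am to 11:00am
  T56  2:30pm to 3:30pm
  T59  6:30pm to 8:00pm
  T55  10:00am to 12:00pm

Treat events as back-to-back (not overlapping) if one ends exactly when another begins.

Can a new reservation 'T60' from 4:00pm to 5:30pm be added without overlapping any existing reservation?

T53: ends 10:00am at or before T60 starts 4:00pm → clear.
T54: ends 11:00am at or before T60 starts 4:00pm → clear.
T55: ends 12:00pm at or before T60 starts 4:00pm → clear.
T56: ends 3:30pm at or before T60 starts 4:00pm → clear.
T57: starts 4:00pm before T60 ends 5:30pm, and ends 5:00pm after T60 starts 4:00pm → overlap.
T58: starts 4:00pm before T60 ends 5:30pm, and ends 5:30pm after T60 starts 4:00pm → overlap.
T59: starts 6:30pm at or after T60 ends 5:30pm → clear.
T60 overlaps T57, T58.

No — it overlaps T57, T58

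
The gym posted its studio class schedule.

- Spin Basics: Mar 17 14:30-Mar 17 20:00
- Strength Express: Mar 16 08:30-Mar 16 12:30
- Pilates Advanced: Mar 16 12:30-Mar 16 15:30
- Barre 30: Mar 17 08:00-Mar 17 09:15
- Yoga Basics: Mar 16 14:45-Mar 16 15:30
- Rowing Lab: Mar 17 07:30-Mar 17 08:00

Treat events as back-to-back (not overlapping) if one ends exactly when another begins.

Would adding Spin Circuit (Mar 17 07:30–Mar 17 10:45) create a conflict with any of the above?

Strength Express: ends Mar 16 12:30 at or before Spin Circuit starts Mar 17 07:30 → clear.
Pilates Advanced: ends Mar 16 15:30 at or before Spin Circuit starts Mar 17 07:30 → clear.
Yoga Basics: ends Mar 16 15:30 at or before Spin Circuit starts Mar 17 07:30 → clear.
Rowing Lab: starts Mar 17 07:30 before Spin Circuit ends Mar 17 10:45, and ends Mar 17 08:00 after Spin Circuit starts Mar 17 07:30 → overlap.
Barre 30: starts Mar 17 08:00 before Spin Circuit ends Mar 17 10:45, and ends Mar 17 09:15 after Spin Circuit starts Mar 17 07:30 → overlap.
Spin Basics: starts Mar 17 14:30 at or after Spin Circuit ends Mar 17 10:45 → clear.
Spin Circuit overlaps Barre 30, Rowing Lab.

Yes — it overlaps Barre 30, Rowing Lab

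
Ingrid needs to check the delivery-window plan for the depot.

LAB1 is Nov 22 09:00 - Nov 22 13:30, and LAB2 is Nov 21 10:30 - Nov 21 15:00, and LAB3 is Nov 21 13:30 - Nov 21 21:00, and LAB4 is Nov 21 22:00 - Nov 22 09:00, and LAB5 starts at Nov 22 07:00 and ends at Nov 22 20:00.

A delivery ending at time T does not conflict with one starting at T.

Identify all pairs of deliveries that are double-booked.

Sorted by start: LAB2, LAB3, LAB4, LAB5, LAB1.
LAB3 starts before LAB2 ends → LAB2 and LAB3 overlap.
LAB4 starts after LAB2 ends — done with LAB2.
LAB4 starts after LAB3 ends — done with LAB3.
LAB5 starts before LAB4 ends → LAB4 and LAB5 overlap.
LAB1 starts exactly when LAB4 ends (back-to-back, no overlap).
LAB1 starts before LAB5 ends → LAB5 and LAB1 overlap.

LAB1 & LAB5, LAB2 & LAB3, LAB4 & LAB5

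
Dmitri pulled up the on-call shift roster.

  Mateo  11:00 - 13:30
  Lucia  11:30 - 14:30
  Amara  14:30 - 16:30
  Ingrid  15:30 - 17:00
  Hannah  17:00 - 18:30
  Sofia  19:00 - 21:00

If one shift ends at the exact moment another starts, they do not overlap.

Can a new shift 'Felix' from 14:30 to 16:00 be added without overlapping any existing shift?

No — it overlaps Amara, Ingrid

Mateo: ends 13:30 at or before Felix starts 14:30 → clear.
Lucia: ends 14:30 at or before Felix starts 14:30 → clear.
Amara: starts 14:30 before Felix ends 16:00, and ends 16:30 after Felix starts 14:30 → overlap.
Ingrid: starts 15:30 before Felix ends 16:00, and ends 17:00 after Felix starts 14:30 → overlap.
Hannah: starts 17:00 at or after Felix ends 16:00 → clear.
Sofia: starts 19:00 at or after Felix ends 16:00 → clear.
Felix overlaps Amara, Ingrid.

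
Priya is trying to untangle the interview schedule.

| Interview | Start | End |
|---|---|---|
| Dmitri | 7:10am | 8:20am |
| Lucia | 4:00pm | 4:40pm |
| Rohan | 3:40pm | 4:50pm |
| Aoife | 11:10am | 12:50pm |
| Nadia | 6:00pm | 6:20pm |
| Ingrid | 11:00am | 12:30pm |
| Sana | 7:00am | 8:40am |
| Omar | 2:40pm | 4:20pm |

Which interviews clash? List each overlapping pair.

Aoife & Ingrid, Dmitri & Sana, Lucia & Omar, Lucia & Rohan, Omar & Rohan

Two intervals overlap when each starts before the other ends.
Sorted by start: Sana, Dmitri, Ingrid, Aoife, Omar, Rohan, Lucia, Nadia.
Dmitri starts before Sana ends → Sana and Dmitri overlap.
Ingrid starts after Sana ends, so Sana has no further overlaps.
Ingrid starts after Dmitri ends, so Dmitri has no further overlaps.
Aoife starts before Ingrid ends → Ingrid and Aoife overlap.
Omar starts after Ingrid ends, so Ingrid has no further overlaps.
Omar starts after Aoife ends, so Aoife has no further overlaps.
Rohan starts before Omar ends → Omar and Rohan overlap.
Lucia starts before Omar ends → Omar and Lucia overlap.
Nadia starts after Omar ends.
Lucia starts before Rohan ends → Rohan and Lucia overlap.
Nadia starts after Rohan ends.
Nadia starts after Lucia ends.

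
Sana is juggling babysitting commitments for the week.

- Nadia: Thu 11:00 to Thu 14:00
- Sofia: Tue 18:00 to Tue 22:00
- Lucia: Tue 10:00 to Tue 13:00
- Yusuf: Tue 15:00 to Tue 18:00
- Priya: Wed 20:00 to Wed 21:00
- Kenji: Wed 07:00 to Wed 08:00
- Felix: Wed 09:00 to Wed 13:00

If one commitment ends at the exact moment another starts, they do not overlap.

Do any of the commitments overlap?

Two intervals overlap when each starts before the other ends.
Sorted by start: Lucia, Yusuf, Sofia, Kenji, Felix, Priya, Nadia.
Yusuf starts after Lucia ends, so nothing later overlaps Lucia either.
Sofia starts exactly when Yusuf ends (back-to-back, no overlap), so nothing later overlaps Yusuf either.
Kenji starts after Sofia ends, so nothing later overlaps Sofia either.
Felix starts after Kenji ends, so nothing later overlaps Kenji either.
Priya starts after Felix ends, so nothing later overlaps Felix either.
Nadia starts after Priya ends.
Every pair is clear; the schedule has no overlaps.

No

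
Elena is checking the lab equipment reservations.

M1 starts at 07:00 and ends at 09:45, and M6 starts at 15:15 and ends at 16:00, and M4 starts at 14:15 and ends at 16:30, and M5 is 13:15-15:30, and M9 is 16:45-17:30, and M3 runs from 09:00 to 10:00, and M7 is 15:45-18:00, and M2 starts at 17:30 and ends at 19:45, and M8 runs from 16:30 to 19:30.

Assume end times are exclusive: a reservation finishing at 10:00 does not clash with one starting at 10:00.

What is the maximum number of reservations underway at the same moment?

3

Sweep the timeline, counting +1 at each start and −1 at each end (ends before starts at a tie):
07:00 start M1 → 1
09:00 start M3 → 2
09:45 end M1 → 1
10:00 end M3 → 0
13:15 start M5 → 1
14:15 start M4 → 2
15:15 start M6 → 3
15:30 end M5 → 2
15:45 start M7 → 3
16:00 end M6 → 2
16:30 end M4 → 1
16:30 start M8 → 2
16:45 start M9 → 3
17:30 end M9 → 2
17:30 start M2 → 3
18:00 end M7 → 2
19:30 end M8 → 1
19:45 end M2 → 0
Peak is 3, at 15:15 (M4, M5, M6).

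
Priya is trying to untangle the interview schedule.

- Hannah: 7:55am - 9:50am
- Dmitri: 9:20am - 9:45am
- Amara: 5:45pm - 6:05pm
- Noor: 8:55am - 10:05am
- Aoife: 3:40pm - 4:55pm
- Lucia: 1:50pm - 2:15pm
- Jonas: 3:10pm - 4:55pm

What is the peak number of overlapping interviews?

3

Walk through starts and ends in time order (an end at T is processed before a start at T):
7:55am start Hannah → 1
8:55am start Noor → 2
9:20am start Dmitri → 3
9:45am end Dmitri → 2
9:50am end Hannah → 1
10:05am end Noor → 0
1:50pm start Lucia → 1
2:15pm end Lucia → 0
3:10pm start Jonas → 1
3:40pm start Aoife → 2
4:55pm end Aoife → 1
4:55pm end Jonas → 0
5:45pm start Amara → 1
6:05pm end Amara → 0
Peak is 3, at 9:20am (Dmitri, Hannah, Noor).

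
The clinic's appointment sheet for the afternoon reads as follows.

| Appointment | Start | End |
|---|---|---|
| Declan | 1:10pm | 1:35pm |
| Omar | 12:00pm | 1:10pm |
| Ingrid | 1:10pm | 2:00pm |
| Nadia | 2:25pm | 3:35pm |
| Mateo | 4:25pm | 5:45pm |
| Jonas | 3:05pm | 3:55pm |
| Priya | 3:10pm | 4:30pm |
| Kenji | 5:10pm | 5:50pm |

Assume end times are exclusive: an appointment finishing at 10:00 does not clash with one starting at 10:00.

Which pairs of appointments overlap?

Declan & Ingrid, Jonas & Nadia, Jonas & Priya, Kenji & Mateo, Mateo & Priya, Nadia & Priya

Sorted by start: Omar, Declan, Ingrid, Nadia, Jonas, Priya, Mateo, Kenji.
Declan starts exactly when Omar ends (back-to-back, no overlap), so nothing later overlaps Omar either.
Ingrid starts before Declan ends → Declan and Ingrid overlap.
Nadia starts after Declan ends, so nothing later overlaps Declan either.
Nadia starts after Ingrid ends, so nothing later overlaps Ingrid either.
Jonas starts before Nadia ends → Nadia and Jonas overlap.
Priya starts before Nadia ends → Nadia and Priya overlap.
Mateo starts after Nadia ends, so nothing later overlaps Nadia either.
Priya starts before Jonas ends → Jonas and Priya overlap.
Mateo starts after Jonas ends, so nothing later overlaps Jonas either.
Mateo starts before Priya ends → Priya and Mateo overlap.
Kenji starts after Priya ends.
Kenji starts before Mateo ends → Mateo and Kenji overlap.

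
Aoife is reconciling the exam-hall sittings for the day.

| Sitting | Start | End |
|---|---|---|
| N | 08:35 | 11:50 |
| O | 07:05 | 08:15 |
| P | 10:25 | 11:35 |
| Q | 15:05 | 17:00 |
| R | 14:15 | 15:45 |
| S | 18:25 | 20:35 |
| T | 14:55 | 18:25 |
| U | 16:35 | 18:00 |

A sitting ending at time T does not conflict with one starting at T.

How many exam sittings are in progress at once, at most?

Sweep the timeline, counting +1 at each start and −1 at each end (ends before starts at a tie):
07:05 start O → 1
08:15 end O → 0
08:35 start N → 1
10:25 start P → 2
11:35 end P → 1
11:50 end N → 0
14:15 start R → 1
14:55 start T → 2
15:05 start Q → 3
15:45 end R → 2
16:35 start U → 3
17:00 end Q → 2
18:00 end U → 1
18:25 end T → 0
18:25 start S → 1
20:35 end S → 0
Peak is 3, at 15:05 (Q, R, T).

3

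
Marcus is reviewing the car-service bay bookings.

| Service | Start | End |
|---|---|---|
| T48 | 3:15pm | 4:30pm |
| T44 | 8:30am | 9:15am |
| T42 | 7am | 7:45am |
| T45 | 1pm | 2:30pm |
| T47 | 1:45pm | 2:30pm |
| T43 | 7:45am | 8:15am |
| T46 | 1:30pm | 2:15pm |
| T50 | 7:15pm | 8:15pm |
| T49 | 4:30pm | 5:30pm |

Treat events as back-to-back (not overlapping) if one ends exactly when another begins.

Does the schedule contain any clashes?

Sorted by start: T42, T43, T44, T45, T46, T47, T48, T49, T50.
T43 starts exactly when T42 ends (back-to-back, no overlap) — done with T42.
T44 starts after T43 ends — done with T43.
T45 starts after T44 ends — done with T44.
T46 starts before T45 ends → T45 and T46 overlap.
That's a conflict, so the schedule is not conflict-free.

Yes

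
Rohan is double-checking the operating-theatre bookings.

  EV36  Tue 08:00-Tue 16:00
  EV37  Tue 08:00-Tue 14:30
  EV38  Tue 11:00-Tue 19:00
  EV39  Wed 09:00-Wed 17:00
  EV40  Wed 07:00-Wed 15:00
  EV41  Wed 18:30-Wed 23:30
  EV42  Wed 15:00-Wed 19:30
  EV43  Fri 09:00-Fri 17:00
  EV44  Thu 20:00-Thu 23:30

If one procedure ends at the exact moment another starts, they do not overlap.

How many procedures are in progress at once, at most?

Walk through starts and ends in time order (an end at T is processed before a start at T):
Tue 08:00 start EV36 → 1
Tue 08:00 start EV37 → 2
Tue 11:00 start EV38 → 3
Tue 14:30 end EV37 → 2
Tue 16:00 end EV36 → 1
Tue 19:00 end EV38 → 0
Wed 07:00 start EV40 → 1
Wed 09:00 start EV39 → 2
Wed 15:00 end EV40 → 1
Wed 15:00 start EV42 → 2
Wed 17:00 end EV39 → 1
Wed 18:30 start EV41 → 2
Wed 19:30 end EV42 → 1
Wed 23:30 end EV41 → 0
Thu 20:00 start EV44 → 1
Thu 23:30 end EV44 → 0
Fri 09:00 start EV43 → 1
Fri 17:00 end EV43 → 0
Peak is 3, at Tue 11:00 (EV36, EV37, EV38).

3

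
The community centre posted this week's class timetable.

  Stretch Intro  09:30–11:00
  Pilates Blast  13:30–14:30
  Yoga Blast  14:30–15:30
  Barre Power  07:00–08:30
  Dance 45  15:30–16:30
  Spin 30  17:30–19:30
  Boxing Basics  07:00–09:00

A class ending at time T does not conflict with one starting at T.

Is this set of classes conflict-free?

No

Sorted by start: Barre Power, Boxing Basics, Stretch Intro, Pilates Blast, Yoga Blast, Dance 45, Spin 30.
Boxing Basics starts before Barre Power ends → Barre Power and Boxing Basics overlap.
That's a conflict, so the schedule is not conflict-free.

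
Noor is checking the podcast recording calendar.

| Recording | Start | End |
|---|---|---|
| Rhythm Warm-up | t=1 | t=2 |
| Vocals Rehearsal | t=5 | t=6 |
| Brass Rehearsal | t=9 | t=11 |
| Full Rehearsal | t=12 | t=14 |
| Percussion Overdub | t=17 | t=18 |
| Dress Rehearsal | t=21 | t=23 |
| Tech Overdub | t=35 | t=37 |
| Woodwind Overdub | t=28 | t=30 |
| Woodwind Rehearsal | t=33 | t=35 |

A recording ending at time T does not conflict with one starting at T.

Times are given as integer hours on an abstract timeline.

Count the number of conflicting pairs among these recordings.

Sorted by start: Rhythm Warm-up, Vocals Rehearsal, Brass Rehearsal, Full Rehearsal, Percussion Overdub, Dress Rehearsal, Woodwind Overdub, Woodwind Rehearsal, Tech Overdub.
Vocals Rehearsal starts after Rhythm Warm-up ends, so Rhythm Warm-up has no further overlaps.
Brass Rehearsal starts after Vocals Rehearsal ends, so Vocals Rehearsal has no further overlaps.
Full Rehearsal starts after Brass Rehearsal ends, so Brass Rehearsal has no further overlaps.
Percussion Overdub starts after Full Rehearsal ends, so Full Rehearsal has no further overlaps.
Dress Rehearsal starts after Percussion Overdub ends, so Percussion Overdub has no further overlaps.
Woodwind Overdub starts after Dress Rehearsal ends, so Dress Rehearsal has no further overlaps.
Woodwind Rehearsal starts after Woodwind Overdub ends, so Woodwind Overdub has no further overlaps.
Tech Overdub starts exactly when Woodwind Rehearsal ends (back-to-back, no overlap).
No pair overlaps.

0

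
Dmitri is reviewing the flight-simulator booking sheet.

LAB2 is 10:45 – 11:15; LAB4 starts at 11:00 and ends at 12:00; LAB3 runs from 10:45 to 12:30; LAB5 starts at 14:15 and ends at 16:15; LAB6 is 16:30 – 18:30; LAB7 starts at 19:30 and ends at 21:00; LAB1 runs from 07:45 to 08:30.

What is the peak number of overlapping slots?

Walk through starts and ends in time order (an end at T is processed before a start at T):
07:45 start LAB1 → 1
08:30 end LAB1 → 0
10:45 start LAB2 → 1
10:45 start LAB3 → 2
11:00 start LAB4 → 3
11:15 end LAB2 → 2
12:00 end LAB4 → 1
12:30 end LAB3 → 0
14:15 start LAB5 → 1
16:15 end LAB5 → 0
16:30 start LAB6 → 1
18:30 end LAB6 → 0
19:30 start LAB7 → 1
21:00 end LAB7 → 0
Peak is 3, at 11:00 (LAB2, LAB3, LAB4).

3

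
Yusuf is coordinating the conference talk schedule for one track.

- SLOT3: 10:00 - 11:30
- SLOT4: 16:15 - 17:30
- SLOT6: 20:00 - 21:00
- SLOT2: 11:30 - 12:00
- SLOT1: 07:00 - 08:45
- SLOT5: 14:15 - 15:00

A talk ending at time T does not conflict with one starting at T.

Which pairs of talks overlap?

Sorted by start: SLOT1, SLOT3, SLOT2, SLOT5, SLOT4, SLOT6.
SLOT3 starts after SLOT1 ends — done with SLOT1.
SLOT2 starts exactly when SLOT3 ends (back-to-back, no overlap) — done with SLOT3.
SLOT5 starts after SLOT2 ends — done with SLOT2.
SLOT4 starts after SLOT5 ends — done with SLOT5.
SLOT6 starts after SLOT4 ends.

none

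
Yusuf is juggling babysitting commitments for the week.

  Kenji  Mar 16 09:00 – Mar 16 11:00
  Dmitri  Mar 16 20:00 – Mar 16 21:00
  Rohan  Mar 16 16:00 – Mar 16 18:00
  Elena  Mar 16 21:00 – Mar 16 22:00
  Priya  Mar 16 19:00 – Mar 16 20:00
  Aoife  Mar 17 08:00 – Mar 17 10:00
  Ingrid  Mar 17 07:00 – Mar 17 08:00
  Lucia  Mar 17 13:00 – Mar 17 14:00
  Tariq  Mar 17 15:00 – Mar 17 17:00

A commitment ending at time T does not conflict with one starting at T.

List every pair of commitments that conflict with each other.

none

Sorted by start: Kenji, Rohan, Priya, Dmitri, Elena, Ingrid, Aoife, Lucia, Tariq.
Rohan starts after Kenji ends, so nothing later overlaps Kenji either.
Priya starts after Rohan ends, so nothing later overlaps Rohan either.
Dmitri starts exactly when Priya ends (back-to-back, no overlap), so nothing later overlaps Priya either.
Elena starts exactly when Dmitri ends (back-to-back, no overlap), so nothing later overlaps Dmitri either.
Ingrid starts after Elena ends, so nothing later overlaps Elena either.
Aoife starts exactly when Ingrid ends (back-to-back, no overlap), so nothing later overlaps Ingrid either.
Lucia starts after Aoife ends, so nothing later overlaps Aoife either.
Tariq starts after Lucia ends.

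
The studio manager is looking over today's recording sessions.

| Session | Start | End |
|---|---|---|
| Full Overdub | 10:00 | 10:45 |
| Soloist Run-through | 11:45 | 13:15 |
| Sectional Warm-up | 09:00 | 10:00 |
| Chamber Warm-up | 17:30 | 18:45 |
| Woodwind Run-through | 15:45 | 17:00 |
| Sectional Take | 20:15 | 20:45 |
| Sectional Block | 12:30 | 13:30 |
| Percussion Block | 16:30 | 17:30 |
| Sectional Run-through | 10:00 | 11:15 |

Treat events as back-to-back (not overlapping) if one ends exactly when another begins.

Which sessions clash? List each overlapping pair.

Sorted by start: Sectional Warm-up, Sectional Run-through, Full Overdub, Soloist Run-through, Sectional Block, Woodwind Run-through, Percussion Block, Chamber Warm-up, Sectional Take.
Sectional Run-through starts exactly when Sectional Warm-up ends (back-to-back, no overlap), so Sectional Warm-up has no further overlaps.
Full Overdub starts before Sectional Run-through ends → Sectional Run-through and Full Overdub overlap.
Soloist Run-through starts after Sectional Run-through ends, so Sectional Run-through has no further overlaps.
Soloist Run-through starts after Full Overdub ends, so Full Overdub has no further overlaps.
Sectional Block starts before Soloist Run-through ends → Soloist Run-through and Sectional Block overlap.
Woodwind Run-through starts after Soloist Run-through ends, so Soloist Run-through has no further overlaps.
Woodwind Run-through starts after Sectional Block ends, so Sectional Block has no further overlaps.
Percussion Block starts before Woodwind Run-through ends → Woodwind Run-through and Percussion Block overlap.
Chamber Warm-up starts after Woodwind Run-through ends, so Woodwind Run-through has no further overlaps.
Chamber Warm-up starts exactly when Percussion Block ends (back-to-back, no overlap), so Percussion Block has no further overlaps.
Sectional Take starts after Chamber Warm-up ends.

Full Overdub & Sectional Run-through, Percussion Block & Woodwind Run-through, Sectional Block & Soloist Run-through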